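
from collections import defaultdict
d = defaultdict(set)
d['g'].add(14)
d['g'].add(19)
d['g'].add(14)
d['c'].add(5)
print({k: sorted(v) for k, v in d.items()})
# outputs {'g': [14, 19], 'c': [5]}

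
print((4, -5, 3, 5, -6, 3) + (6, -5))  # (4, -5, 3, 5, -6, 3, 6, -5)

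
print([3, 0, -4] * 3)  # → [3, 0, -4, 3, 0, -4, 3, 0, -4]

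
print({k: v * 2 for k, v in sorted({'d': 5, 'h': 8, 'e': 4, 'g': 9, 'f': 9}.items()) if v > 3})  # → {'d': 10, 'e': 8, 'f': 18, 'g': 18, 'h': 16}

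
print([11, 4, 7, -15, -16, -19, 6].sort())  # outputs None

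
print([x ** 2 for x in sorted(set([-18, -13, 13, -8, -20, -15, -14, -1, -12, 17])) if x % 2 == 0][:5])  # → [400, 324, 196, 144, 64]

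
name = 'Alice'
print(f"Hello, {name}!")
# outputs Hello, Alice!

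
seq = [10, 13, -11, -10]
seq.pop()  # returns -10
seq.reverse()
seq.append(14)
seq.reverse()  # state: [14, 10, 13, -11]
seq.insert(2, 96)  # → [14, 10, 96, 13, -11]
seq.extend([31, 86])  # [14, 10, 96, 13, -11, 31, 86]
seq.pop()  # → 86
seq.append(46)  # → [14, 10, 96, 13, -11, 31, 46]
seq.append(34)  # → [14, 10, 96, 13, -11, 31, 46, 34]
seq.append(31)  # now [14, 10, 96, 13, -11, 31, 46, 34, 31]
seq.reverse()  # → [31, 34, 46, 31, -11, 13, 96, 10, 14]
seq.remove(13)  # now [31, 34, 46, 31, -11, 96, 10, 14]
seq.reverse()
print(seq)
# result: [14, 10, 96, -11, 31, 46, 34, 31]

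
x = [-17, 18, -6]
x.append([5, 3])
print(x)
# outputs [-17, 18, -6, [5, 3]]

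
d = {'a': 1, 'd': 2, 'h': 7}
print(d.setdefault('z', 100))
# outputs 100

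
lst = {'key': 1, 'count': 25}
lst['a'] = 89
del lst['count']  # {'key': 1, 'a': 89}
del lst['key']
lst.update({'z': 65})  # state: {'a': 89, 'z': 65}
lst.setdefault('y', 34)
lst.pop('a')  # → 89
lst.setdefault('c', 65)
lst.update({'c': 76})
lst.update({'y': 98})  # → {'z': 65, 'y': 98, 'c': 76}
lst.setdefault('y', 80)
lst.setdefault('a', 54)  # 54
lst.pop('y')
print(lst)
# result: {'z': 65, 'c': 76, 'a': 54}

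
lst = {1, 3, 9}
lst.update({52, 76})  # {1, 3, 9, 52, 76}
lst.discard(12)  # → {1, 3, 9, 52, 76}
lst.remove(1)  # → {3, 9, 52, 76}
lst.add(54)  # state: {3, 9, 52, 54, 76}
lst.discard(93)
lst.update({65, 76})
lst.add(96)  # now {3, 9, 52, 54, 65, 76, 96}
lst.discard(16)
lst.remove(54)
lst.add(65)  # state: {3, 9, 52, 65, 76, 96}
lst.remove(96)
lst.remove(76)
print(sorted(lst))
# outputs [3, 9, 52, 65]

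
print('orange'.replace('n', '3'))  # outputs ora3ge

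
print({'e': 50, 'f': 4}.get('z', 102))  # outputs 102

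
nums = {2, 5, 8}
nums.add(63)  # {2, 5, 8, 63}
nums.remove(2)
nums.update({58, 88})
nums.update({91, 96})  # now {5, 8, 58, 63, 88, 91, 96}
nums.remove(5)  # {8, 58, 63, 88, 91, 96}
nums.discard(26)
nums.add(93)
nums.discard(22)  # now {8, 58, 63, 88, 91, 93, 96}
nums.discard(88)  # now {8, 58, 63, 91, 93, 96}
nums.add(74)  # {8, 58, 63, 74, 91, 93, 96}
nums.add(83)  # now {8, 58, 63, 74, 83, 91, 93, 96}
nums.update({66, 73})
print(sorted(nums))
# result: [8, 58, 63, 66, 73, 74, 83, 91, 93, 96]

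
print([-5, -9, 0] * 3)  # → [-5, -9, 0, -5, -9, 0, -5, -9, 0]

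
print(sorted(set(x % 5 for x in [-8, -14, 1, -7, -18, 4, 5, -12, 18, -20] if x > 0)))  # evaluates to [0, 1, 3, 4]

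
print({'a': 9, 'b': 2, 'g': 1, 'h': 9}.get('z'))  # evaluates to None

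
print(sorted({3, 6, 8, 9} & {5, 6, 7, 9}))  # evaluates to [6, 9]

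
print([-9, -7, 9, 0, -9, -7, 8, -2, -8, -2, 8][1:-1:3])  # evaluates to [-7, -9, -2]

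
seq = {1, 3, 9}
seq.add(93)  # {1, 3, 9, 93}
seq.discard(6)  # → {1, 3, 9, 93}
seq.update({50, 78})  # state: {1, 3, 9, 50, 78, 93}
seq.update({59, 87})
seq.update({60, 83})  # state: {1, 3, 9, 50, 59, 60, 78, 83, 87, 93}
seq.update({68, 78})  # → {1, 3, 9, 50, 59, 60, 68, 78, 83, 87, 93}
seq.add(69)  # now {1, 3, 9, 50, 59, 60, 68, 69, 78, 83, 87, 93}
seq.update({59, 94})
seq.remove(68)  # {1, 3, 9, 50, 59, 60, 69, 78, 83, 87, 93, 94}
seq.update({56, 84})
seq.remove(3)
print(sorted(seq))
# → [1, 9, 50, 56, 59, 60, 69, 78, 83, 84, 87, 93, 94]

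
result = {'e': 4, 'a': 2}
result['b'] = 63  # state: {'e': 4, 'a': 2, 'b': 63}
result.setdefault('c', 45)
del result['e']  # {'a': 2, 'b': 63, 'c': 45}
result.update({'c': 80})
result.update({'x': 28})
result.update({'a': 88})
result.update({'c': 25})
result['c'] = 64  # {'a': 88, 'b': 63, 'c': 64, 'x': 28}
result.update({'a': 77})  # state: {'a': 77, 'b': 63, 'c': 64, 'x': 28}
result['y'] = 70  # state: {'a': 77, 'b': 63, 'c': 64, 'x': 28, 'y': 70}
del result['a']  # {'b': 63, 'c': 64, 'x': 28, 'y': 70}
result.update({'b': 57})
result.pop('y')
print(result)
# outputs {'b': 57, 'c': 64, 'x': 28}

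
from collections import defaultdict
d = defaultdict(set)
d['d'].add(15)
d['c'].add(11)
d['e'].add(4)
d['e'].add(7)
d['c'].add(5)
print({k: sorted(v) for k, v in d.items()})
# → {'d': [15], 'c': [5, 11], 'e': [4, 7]}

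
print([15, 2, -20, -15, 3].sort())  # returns None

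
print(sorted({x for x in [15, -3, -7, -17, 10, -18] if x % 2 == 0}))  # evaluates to [-18, 10]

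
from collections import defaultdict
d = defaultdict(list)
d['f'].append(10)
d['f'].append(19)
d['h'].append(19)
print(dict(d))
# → {'f': [10, 19], 'h': [19]}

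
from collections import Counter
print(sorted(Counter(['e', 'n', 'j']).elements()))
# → ['e', 'j', 'n']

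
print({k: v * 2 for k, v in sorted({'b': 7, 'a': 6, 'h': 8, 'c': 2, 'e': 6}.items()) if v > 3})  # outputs {'a': 12, 'b': 14, 'e': 12, 'h': 16}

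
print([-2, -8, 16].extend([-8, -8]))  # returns None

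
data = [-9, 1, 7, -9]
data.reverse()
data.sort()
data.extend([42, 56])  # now [-9, -9, 1, 7, 42, 56]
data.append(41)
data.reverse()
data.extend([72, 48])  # [41, 56, 42, 7, 1, -9, -9, 72, 48]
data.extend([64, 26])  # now [41, 56, 42, 7, 1, -9, -9, 72, 48, 64, 26]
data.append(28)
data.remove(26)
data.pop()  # 28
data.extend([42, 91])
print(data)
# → [41, 56, 42, 7, 1, -9, -9, 72, 48, 64, 42, 91]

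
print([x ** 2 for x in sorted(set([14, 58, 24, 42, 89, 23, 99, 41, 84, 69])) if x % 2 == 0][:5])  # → [196, 576, 1764, 3364, 7056]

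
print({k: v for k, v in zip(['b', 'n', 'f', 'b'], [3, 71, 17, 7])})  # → {'b': 7, 'n': 71, 'f': 17}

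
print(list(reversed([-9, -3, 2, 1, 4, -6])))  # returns [-6, 4, 1, 2, -3, -9]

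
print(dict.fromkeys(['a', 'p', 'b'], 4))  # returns {'a': 4, 'p': 4, 'b': 4}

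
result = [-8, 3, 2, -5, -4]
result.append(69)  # [-8, 3, 2, -5, -4, 69]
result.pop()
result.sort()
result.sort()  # [-8, -5, -4, 2, 3]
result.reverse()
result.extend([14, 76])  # [3, 2, -4, -5, -8, 14, 76]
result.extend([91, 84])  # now [3, 2, -4, -5, -8, 14, 76, 91, 84]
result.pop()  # 84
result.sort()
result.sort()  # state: [-8, -5, -4, 2, 3, 14, 76, 91]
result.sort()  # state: [-8, -5, -4, 2, 3, 14, 76, 91]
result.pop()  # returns 91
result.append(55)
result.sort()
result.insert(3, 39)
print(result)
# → [-8, -5, -4, 39, 2, 3, 14, 55, 76]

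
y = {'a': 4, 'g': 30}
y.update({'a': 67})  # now {'a': 67, 'g': 30}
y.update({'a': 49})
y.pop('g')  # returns 30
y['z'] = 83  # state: {'a': 49, 'z': 83}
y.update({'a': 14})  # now {'a': 14, 'z': 83}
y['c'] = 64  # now {'a': 14, 'z': 83, 'c': 64}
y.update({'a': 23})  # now {'a': 23, 'z': 83, 'c': 64}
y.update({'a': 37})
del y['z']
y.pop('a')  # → 37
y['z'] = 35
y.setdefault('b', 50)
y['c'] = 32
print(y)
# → {'c': 32, 'z': 35, 'b': 50}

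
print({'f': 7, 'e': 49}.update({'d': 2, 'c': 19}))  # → None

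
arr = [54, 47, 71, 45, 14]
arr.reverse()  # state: [14, 45, 71, 47, 54]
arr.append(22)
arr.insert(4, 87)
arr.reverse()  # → [22, 54, 87, 47, 71, 45, 14]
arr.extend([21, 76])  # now [22, 54, 87, 47, 71, 45, 14, 21, 76]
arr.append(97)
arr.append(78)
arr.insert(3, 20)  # [22, 54, 87, 20, 47, 71, 45, 14, 21, 76, 97, 78]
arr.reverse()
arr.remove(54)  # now [78, 97, 76, 21, 14, 45, 71, 47, 20, 87, 22]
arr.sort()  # [14, 20, 21, 22, 45, 47, 71, 76, 78, 87, 97]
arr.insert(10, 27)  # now [14, 20, 21, 22, 45, 47, 71, 76, 78, 87, 27, 97]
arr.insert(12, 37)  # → [14, 20, 21, 22, 45, 47, 71, 76, 78, 87, 27, 97, 37]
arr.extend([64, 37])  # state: [14, 20, 21, 22, 45, 47, 71, 76, 78, 87, 27, 97, 37, 64, 37]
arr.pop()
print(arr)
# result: [14, 20, 21, 22, 45, 47, 71, 76, 78, 87, 27, 97, 37, 64]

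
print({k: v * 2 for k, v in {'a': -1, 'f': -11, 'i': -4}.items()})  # {'a': -2, 'f': -22, 'i': -8}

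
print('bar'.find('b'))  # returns 0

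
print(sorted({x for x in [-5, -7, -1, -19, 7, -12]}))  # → [-19, -12, -7, -5, -1, 7]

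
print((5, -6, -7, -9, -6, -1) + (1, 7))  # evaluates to (5, -6, -7, -9, -6, -1, 1, 7)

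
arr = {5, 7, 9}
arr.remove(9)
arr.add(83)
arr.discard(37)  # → {5, 7, 83}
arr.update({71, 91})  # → {5, 7, 71, 83, 91}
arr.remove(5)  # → {7, 71, 83, 91}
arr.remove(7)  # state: {71, 83, 91}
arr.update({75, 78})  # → {71, 75, 78, 83, 91}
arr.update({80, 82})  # {71, 75, 78, 80, 82, 83, 91}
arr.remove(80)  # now {71, 75, 78, 82, 83, 91}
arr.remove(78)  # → {71, 75, 82, 83, 91}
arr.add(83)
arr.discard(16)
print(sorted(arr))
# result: [71, 75, 82, 83, 91]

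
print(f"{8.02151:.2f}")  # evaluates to 8.02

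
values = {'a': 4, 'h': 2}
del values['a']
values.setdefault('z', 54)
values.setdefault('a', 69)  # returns 69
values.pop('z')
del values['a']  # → {'h': 2}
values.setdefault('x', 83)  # 83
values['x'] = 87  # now {'h': 2, 'x': 87}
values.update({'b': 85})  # {'h': 2, 'x': 87, 'b': 85}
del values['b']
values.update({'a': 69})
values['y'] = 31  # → {'h': 2, 'x': 87, 'a': 69, 'y': 31}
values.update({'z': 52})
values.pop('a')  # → 69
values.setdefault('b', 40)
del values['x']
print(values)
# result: {'h': 2, 'y': 31, 'z': 52, 'b': 40}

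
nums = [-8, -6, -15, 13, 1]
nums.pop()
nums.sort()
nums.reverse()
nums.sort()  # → [-15, -8, -6, 13]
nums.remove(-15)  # [-8, -6, 13]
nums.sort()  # [-8, -6, 13]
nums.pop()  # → 13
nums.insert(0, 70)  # [70, -8, -6]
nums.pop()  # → -6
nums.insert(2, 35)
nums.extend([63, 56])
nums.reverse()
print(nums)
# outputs [56, 63, 35, -8, 70]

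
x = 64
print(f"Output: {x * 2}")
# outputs Output: 128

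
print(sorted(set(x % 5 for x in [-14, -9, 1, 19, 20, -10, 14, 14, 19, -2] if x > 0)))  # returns [0, 1, 4]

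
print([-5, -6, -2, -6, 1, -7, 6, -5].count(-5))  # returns 2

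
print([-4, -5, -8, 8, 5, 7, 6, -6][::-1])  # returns [-6, 6, 7, 5, 8, -8, -5, -4]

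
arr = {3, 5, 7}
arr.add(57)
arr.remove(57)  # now {3, 5, 7}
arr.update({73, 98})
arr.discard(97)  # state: {3, 5, 7, 73, 98}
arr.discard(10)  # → {3, 5, 7, 73, 98}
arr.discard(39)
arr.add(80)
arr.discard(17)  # {3, 5, 7, 73, 80, 98}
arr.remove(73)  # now {3, 5, 7, 80, 98}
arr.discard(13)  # {3, 5, 7, 80, 98}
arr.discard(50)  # {3, 5, 7, 80, 98}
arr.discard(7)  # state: {3, 5, 80, 98}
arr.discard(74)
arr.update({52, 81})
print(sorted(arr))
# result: [3, 5, 52, 80, 81, 98]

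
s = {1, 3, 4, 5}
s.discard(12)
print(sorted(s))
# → [1, 3, 4, 5]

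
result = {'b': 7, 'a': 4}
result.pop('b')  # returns 7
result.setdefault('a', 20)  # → 4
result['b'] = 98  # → {'a': 4, 'b': 98}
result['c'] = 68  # {'a': 4, 'b': 98, 'c': 68}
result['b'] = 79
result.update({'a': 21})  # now {'a': 21, 'b': 79, 'c': 68}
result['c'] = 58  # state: {'a': 21, 'b': 79, 'c': 58}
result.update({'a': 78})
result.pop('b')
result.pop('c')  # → 58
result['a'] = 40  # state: {'a': 40}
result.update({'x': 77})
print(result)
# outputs {'a': 40, 'x': 77}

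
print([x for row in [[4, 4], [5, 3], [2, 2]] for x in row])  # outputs [4, 4, 5, 3, 2, 2]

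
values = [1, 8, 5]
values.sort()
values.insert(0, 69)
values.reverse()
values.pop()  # 69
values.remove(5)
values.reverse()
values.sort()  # [1, 8]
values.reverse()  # [8, 1]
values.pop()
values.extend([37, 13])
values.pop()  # 13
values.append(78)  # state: [8, 37, 78]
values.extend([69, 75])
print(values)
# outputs [8, 37, 78, 69, 75]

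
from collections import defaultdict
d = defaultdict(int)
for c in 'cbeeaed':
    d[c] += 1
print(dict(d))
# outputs {'c': 1, 'b': 1, 'e': 3, 'a': 1, 'd': 1}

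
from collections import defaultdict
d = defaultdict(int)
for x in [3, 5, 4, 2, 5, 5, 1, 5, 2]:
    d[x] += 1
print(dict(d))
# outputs {3: 1, 5: 4, 4: 1, 2: 2, 1: 1}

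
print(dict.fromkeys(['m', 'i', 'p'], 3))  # {'m': 3, 'i': 3, 'p': 3}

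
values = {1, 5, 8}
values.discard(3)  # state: {1, 5, 8}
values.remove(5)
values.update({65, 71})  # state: {1, 8, 65, 71}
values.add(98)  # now {1, 8, 65, 71, 98}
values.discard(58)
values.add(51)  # {1, 8, 51, 65, 71, 98}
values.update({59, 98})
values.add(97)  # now {1, 8, 51, 59, 65, 71, 97, 98}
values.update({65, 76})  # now {1, 8, 51, 59, 65, 71, 76, 97, 98}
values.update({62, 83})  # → {1, 8, 51, 59, 62, 65, 71, 76, 83, 97, 98}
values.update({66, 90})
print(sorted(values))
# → [1, 8, 51, 59, 62, 65, 66, 71, 76, 83, 90, 97, 98]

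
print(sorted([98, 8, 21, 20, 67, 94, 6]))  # [6, 8, 20, 21, 67, 94, 98]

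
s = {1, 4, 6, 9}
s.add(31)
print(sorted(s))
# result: [1, 4, 6, 9, 31]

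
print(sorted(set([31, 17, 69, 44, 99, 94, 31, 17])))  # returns [17, 31, 44, 69, 94, 99]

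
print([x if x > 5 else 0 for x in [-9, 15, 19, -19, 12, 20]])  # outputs [0, 15, 19, 0, 12, 20]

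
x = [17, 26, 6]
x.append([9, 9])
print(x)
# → [17, 26, 6, [9, 9]]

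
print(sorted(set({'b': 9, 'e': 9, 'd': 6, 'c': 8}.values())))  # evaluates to [6, 8, 9]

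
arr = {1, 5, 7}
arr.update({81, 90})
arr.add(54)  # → {1, 5, 7, 54, 81, 90}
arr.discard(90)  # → {1, 5, 7, 54, 81}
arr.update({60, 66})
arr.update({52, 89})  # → {1, 5, 7, 52, 54, 60, 66, 81, 89}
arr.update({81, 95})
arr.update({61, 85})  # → {1, 5, 7, 52, 54, 60, 61, 66, 81, 85, 89, 95}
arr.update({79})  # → {1, 5, 7, 52, 54, 60, 61, 66, 79, 81, 85, 89, 95}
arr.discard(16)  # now {1, 5, 7, 52, 54, 60, 61, 66, 79, 81, 85, 89, 95}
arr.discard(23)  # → {1, 5, 7, 52, 54, 60, 61, 66, 79, 81, 85, 89, 95}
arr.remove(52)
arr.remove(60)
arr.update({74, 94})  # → {1, 5, 7, 54, 61, 66, 74, 79, 81, 85, 89, 94, 95}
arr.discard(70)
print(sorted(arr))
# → [1, 5, 7, 54, 61, 66, 74, 79, 81, 85, 89, 94, 95]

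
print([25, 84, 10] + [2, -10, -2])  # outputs [25, 84, 10, 2, -10, -2]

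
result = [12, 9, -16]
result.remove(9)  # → [12, -16]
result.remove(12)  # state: [-16]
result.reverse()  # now [-16]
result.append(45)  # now [-16, 45]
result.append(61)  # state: [-16, 45, 61]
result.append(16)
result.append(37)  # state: [-16, 45, 61, 16, 37]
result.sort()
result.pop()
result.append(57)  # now [-16, 16, 37, 45, 57]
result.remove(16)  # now [-16, 37, 45, 57]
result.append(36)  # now [-16, 37, 45, 57, 36]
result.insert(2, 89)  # [-16, 37, 89, 45, 57, 36]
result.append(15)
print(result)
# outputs [-16, 37, 89, 45, 57, 36, 15]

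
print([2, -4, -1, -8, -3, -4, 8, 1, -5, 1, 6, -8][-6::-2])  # [8, -3, -1, 2]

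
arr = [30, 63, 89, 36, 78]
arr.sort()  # [30, 36, 63, 78, 89]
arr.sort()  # [30, 36, 63, 78, 89]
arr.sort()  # [30, 36, 63, 78, 89]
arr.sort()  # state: [30, 36, 63, 78, 89]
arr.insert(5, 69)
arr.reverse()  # [69, 89, 78, 63, 36, 30]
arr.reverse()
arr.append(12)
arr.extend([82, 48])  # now [30, 36, 63, 78, 89, 69, 12, 82, 48]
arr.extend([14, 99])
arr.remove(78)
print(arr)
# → [30, 36, 63, 89, 69, 12, 82, 48, 14, 99]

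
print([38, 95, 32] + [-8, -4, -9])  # [38, 95, 32, -8, -4, -9]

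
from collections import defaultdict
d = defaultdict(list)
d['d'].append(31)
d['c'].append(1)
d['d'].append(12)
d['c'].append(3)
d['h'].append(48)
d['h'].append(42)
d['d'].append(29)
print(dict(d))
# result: {'d': [31, 12, 29], 'c': [1, 3], 'h': [48, 42]}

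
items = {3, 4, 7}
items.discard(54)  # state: {3, 4, 7}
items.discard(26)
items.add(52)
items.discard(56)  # {3, 4, 7, 52}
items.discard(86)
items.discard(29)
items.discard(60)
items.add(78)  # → {3, 4, 7, 52, 78}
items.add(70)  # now {3, 4, 7, 52, 70, 78}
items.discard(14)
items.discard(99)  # {3, 4, 7, 52, 70, 78}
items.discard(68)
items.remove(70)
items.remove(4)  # {3, 7, 52, 78}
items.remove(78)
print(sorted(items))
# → [3, 7, 52]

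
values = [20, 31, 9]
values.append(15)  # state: [20, 31, 9, 15]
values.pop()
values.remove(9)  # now [20, 31]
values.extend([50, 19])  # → [20, 31, 50, 19]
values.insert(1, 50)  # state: [20, 50, 31, 50, 19]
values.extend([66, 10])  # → [20, 50, 31, 50, 19, 66, 10]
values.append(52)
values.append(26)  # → [20, 50, 31, 50, 19, 66, 10, 52, 26]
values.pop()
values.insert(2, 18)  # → [20, 50, 18, 31, 50, 19, 66, 10, 52]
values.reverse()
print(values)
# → [52, 10, 66, 19, 50, 31, 18, 50, 20]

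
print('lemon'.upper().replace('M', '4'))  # LE4ON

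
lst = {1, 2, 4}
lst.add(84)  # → {1, 2, 4, 84}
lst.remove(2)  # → {1, 4, 84}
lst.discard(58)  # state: {1, 4, 84}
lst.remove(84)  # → {1, 4}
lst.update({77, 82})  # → {1, 4, 77, 82}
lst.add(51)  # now {1, 4, 51, 77, 82}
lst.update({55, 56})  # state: {1, 4, 51, 55, 56, 77, 82}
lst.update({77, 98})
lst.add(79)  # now {1, 4, 51, 55, 56, 77, 79, 82, 98}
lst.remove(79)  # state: {1, 4, 51, 55, 56, 77, 82, 98}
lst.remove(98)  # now {1, 4, 51, 55, 56, 77, 82}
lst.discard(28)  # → {1, 4, 51, 55, 56, 77, 82}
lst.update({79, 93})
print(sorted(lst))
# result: [1, 4, 51, 55, 56, 77, 79, 82, 93]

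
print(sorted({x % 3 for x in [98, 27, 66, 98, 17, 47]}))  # [0, 2]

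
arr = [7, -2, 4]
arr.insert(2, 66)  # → [7, -2, 66, 4]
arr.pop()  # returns 4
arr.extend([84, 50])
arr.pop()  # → 50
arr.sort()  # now [-2, 7, 66, 84]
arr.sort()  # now [-2, 7, 66, 84]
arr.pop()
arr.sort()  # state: [-2, 7, 66]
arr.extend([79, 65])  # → [-2, 7, 66, 79, 65]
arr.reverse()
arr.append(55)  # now [65, 79, 66, 7, -2, 55]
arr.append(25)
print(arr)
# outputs [65, 79, 66, 7, -2, 55, 25]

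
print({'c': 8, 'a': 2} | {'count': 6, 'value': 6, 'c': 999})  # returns {'c': 999, 'a': 2, 'count': 6, 'value': 6}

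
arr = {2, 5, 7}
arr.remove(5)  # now {2, 7}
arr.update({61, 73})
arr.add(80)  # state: {2, 7, 61, 73, 80}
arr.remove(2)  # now {7, 61, 73, 80}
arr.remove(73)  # {7, 61, 80}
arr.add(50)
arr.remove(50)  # {7, 61, 80}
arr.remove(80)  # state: {7, 61}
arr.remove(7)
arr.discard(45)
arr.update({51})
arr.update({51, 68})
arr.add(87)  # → {51, 61, 68, 87}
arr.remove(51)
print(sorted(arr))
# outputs [61, 68, 87]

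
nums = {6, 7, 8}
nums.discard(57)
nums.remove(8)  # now {6, 7}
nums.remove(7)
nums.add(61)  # {6, 61}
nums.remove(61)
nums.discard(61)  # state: {6}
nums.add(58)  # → {6, 58}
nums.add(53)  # {6, 53, 58}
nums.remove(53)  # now {6, 58}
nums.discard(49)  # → {6, 58}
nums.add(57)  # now {6, 57, 58}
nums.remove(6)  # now {57, 58}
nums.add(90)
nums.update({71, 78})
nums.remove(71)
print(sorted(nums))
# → [57, 58, 78, 90]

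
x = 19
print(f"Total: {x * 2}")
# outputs Total: 38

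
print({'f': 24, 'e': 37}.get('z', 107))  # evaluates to 107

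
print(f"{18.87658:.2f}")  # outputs 18.88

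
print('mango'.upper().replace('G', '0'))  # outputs MAN0O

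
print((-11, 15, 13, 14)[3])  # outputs 14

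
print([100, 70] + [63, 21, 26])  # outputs [100, 70, 63, 21, 26]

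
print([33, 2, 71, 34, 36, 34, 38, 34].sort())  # None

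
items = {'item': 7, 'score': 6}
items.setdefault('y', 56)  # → 56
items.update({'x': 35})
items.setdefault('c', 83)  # 83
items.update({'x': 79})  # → {'item': 7, 'score': 6, 'y': 56, 'x': 79, 'c': 83}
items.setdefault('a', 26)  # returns 26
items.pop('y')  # 56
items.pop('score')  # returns 6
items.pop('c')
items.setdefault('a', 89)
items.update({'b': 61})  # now {'item': 7, 'x': 79, 'a': 26, 'b': 61}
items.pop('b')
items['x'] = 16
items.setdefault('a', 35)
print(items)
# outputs {'item': 7, 'x': 16, 'a': 26}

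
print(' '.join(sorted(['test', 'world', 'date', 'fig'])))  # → date fig test world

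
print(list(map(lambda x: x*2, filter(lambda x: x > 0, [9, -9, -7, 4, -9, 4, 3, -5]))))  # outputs [18, 8, 8, 6]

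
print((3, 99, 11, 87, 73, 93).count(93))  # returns 1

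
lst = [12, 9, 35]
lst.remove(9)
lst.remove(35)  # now [12]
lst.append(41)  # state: [12, 41]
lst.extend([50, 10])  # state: [12, 41, 50, 10]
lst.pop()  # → 10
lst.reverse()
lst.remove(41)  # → [50, 12]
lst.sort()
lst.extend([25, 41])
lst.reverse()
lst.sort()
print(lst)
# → [12, 25, 41, 50]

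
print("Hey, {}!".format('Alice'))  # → Hey, Alice!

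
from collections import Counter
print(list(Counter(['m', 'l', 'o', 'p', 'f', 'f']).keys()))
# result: ['m', 'l', 'o', 'p', 'f']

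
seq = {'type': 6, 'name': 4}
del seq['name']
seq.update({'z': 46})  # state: {'type': 6, 'z': 46}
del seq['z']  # {'type': 6}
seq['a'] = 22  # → {'type': 6, 'a': 22}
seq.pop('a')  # 22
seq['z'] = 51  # {'type': 6, 'z': 51}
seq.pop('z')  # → 51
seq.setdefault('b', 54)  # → 54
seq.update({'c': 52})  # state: {'type': 6, 'b': 54, 'c': 52}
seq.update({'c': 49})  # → {'type': 6, 'b': 54, 'c': 49}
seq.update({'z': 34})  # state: {'type': 6, 'b': 54, 'c': 49, 'z': 34}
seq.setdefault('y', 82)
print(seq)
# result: {'type': 6, 'b': 54, 'c': 49, 'z': 34, 'y': 82}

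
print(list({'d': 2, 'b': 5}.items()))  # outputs [('d', 2), ('b', 5)]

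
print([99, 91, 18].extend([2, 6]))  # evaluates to None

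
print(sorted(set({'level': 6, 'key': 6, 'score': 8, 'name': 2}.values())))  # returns [2, 6, 8]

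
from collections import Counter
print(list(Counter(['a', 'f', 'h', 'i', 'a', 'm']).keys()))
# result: ['a', 'f', 'h', 'i', 'm']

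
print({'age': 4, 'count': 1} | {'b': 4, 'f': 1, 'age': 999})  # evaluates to {'age': 999, 'count': 1, 'b': 4, 'f': 1}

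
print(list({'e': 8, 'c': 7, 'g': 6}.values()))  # [8, 7, 6]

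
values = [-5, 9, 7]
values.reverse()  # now [7, 9, -5]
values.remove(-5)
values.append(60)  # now [7, 9, 60]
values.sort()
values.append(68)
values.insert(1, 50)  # [7, 50, 9, 60, 68]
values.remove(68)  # [7, 50, 9, 60]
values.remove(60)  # [7, 50, 9]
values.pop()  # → 9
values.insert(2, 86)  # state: [7, 50, 86]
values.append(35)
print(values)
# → [7, 50, 86, 35]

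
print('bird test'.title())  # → Bird Test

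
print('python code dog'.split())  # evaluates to ['python', 'code', 'dog']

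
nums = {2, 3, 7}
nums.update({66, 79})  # {2, 3, 7, 66, 79}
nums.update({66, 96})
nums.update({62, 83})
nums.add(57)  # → {2, 3, 7, 57, 62, 66, 79, 83, 96}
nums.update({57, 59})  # {2, 3, 7, 57, 59, 62, 66, 79, 83, 96}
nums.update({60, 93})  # {2, 3, 7, 57, 59, 60, 62, 66, 79, 83, 93, 96}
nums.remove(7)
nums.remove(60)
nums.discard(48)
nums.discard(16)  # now {2, 3, 57, 59, 62, 66, 79, 83, 93, 96}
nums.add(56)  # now {2, 3, 56, 57, 59, 62, 66, 79, 83, 93, 96}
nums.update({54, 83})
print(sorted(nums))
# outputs [2, 3, 54, 56, 57, 59, 62, 66, 79, 83, 93, 96]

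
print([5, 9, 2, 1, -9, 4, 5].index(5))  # 0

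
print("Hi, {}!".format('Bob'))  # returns Hi, Bob!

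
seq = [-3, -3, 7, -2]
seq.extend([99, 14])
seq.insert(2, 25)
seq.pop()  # 14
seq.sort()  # [-3, -3, -2, 7, 25, 99]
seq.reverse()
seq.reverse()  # [-3, -3, -2, 7, 25, 99]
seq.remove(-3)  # [-3, -2, 7, 25, 99]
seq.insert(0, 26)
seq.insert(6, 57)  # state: [26, -3, -2, 7, 25, 99, 57]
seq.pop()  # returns 57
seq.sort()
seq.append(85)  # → [-3, -2, 7, 25, 26, 99, 85]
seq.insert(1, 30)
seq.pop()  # 85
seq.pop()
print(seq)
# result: [-3, 30, -2, 7, 25, 26]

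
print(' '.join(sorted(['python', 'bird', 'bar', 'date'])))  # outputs bar bird date python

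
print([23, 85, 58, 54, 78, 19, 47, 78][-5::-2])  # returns [54, 85]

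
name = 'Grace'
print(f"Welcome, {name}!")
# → Welcome, Grace!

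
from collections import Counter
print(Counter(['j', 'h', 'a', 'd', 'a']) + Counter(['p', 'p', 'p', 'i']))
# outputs Counter({'p': 3, 'a': 2, 'j': 1, 'h': 1, 'd': 1, 'i': 1})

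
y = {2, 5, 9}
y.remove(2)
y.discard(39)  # {5, 9}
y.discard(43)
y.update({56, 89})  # {5, 9, 56, 89}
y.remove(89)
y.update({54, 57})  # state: {5, 9, 54, 56, 57}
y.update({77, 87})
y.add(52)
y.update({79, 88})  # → {5, 9, 52, 54, 56, 57, 77, 79, 87, 88}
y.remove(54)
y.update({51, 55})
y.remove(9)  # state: {5, 51, 52, 55, 56, 57, 77, 79, 87, 88}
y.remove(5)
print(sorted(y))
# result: [51, 52, 55, 56, 57, 77, 79, 87, 88]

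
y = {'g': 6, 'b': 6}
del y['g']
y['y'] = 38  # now {'b': 6, 'y': 38}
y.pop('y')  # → 38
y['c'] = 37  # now {'b': 6, 'c': 37}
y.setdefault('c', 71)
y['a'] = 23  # {'b': 6, 'c': 37, 'a': 23}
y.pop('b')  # 6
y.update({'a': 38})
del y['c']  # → {'a': 38}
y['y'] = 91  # {'a': 38, 'y': 91}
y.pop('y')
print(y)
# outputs {'a': 38}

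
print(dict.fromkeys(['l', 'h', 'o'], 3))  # {'l': 3, 'h': 3, 'o': 3}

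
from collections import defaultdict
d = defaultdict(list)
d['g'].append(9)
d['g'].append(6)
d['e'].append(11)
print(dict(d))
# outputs {'g': [9, 6], 'e': [11]}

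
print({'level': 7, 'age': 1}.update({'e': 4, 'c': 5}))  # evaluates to None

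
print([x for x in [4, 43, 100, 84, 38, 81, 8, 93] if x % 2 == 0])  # [4, 100, 84, 38, 8]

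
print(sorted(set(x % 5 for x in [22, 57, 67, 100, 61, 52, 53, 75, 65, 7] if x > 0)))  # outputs [0, 1, 2, 3]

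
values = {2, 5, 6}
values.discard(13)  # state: {2, 5, 6}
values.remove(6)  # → {2, 5}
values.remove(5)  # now {2}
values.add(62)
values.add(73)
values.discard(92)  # {2, 62, 73}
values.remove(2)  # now {62, 73}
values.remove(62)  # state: {73}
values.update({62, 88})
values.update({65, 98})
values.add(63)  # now {62, 63, 65, 73, 88, 98}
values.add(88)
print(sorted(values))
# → [62, 63, 65, 73, 88, 98]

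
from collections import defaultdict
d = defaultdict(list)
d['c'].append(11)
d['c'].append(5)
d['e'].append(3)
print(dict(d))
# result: {'c': [11, 5], 'e': [3]}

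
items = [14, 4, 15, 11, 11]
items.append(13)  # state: [14, 4, 15, 11, 11, 13]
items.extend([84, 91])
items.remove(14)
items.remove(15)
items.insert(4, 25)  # [4, 11, 11, 13, 25, 84, 91]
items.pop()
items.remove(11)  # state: [4, 11, 13, 25, 84]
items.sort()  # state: [4, 11, 13, 25, 84]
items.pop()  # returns 84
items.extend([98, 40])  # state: [4, 11, 13, 25, 98, 40]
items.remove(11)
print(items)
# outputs [4, 13, 25, 98, 40]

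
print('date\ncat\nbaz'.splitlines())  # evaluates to ['date', 'cat', 'baz']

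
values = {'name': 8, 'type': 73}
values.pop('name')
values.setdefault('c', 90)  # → 90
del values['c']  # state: {'type': 73}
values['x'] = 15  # {'type': 73, 'x': 15}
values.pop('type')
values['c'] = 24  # {'x': 15, 'c': 24}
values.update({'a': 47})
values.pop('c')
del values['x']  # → {'a': 47}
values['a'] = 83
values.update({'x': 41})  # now {'a': 83, 'x': 41}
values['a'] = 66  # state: {'a': 66, 'x': 41}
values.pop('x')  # 41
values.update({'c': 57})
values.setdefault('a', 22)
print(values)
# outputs {'a': 66, 'c': 57}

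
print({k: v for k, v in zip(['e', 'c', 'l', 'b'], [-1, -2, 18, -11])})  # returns {'e': -1, 'c': -2, 'l': 18, 'b': -11}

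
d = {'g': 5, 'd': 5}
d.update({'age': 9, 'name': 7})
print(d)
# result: {'g': 5, 'd': 5, 'age': 9, 'name': 7}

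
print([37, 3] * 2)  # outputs [37, 3, 37, 3]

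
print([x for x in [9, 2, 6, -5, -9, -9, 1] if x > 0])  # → [9, 2, 6, 1]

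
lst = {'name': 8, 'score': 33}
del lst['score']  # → {'name': 8}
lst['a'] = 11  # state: {'name': 8, 'a': 11}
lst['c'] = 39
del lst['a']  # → {'name': 8, 'c': 39}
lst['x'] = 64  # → {'name': 8, 'c': 39, 'x': 64}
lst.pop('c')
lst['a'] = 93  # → {'name': 8, 'x': 64, 'a': 93}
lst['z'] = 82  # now {'name': 8, 'x': 64, 'a': 93, 'z': 82}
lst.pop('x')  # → 64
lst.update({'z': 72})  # {'name': 8, 'a': 93, 'z': 72}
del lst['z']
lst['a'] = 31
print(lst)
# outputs {'name': 8, 'a': 31}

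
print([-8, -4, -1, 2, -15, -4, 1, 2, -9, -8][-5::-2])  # [-4, 2, -4]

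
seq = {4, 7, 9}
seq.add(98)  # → {4, 7, 9, 98}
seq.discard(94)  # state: {4, 7, 9, 98}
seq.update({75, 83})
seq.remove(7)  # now {4, 9, 75, 83, 98}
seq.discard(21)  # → {4, 9, 75, 83, 98}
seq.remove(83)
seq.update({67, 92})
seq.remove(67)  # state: {4, 9, 75, 92, 98}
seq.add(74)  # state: {4, 9, 74, 75, 92, 98}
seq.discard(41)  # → {4, 9, 74, 75, 92, 98}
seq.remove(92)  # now {4, 9, 74, 75, 98}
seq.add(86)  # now {4, 9, 74, 75, 86, 98}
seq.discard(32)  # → {4, 9, 74, 75, 86, 98}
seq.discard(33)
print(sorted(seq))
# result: [4, 9, 74, 75, 86, 98]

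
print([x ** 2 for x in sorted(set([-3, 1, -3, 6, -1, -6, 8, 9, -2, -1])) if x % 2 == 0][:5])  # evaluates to [36, 4, 36, 64]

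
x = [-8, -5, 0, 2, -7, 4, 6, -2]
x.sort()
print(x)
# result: [-8, -7, -5, -2, 0, 2, 4, 6]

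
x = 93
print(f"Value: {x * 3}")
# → Value: 279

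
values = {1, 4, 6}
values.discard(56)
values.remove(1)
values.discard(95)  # {4, 6}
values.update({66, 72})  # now {4, 6, 66, 72}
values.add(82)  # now {4, 6, 66, 72, 82}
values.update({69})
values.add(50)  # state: {4, 6, 50, 66, 69, 72, 82}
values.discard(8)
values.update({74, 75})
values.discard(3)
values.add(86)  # {4, 6, 50, 66, 69, 72, 74, 75, 82, 86}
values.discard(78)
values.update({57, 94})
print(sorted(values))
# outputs [4, 6, 50, 57, 66, 69, 72, 74, 75, 82, 86, 94]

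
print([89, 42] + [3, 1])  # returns [89, 42, 3, 1]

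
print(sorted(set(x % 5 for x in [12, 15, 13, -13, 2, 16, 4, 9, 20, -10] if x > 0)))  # [0, 1, 2, 3, 4]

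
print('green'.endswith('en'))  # True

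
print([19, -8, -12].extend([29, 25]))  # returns None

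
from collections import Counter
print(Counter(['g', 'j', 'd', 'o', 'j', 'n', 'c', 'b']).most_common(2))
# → [('j', 2), ('g', 1)]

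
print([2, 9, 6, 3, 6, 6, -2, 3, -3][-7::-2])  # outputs [6, 2]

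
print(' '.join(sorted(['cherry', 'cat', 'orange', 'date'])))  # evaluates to cat cherry date orange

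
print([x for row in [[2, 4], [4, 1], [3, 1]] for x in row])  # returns [2, 4, 4, 1, 3, 1]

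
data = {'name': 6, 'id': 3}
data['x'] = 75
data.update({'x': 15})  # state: {'name': 6, 'id': 3, 'x': 15}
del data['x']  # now {'name': 6, 'id': 3}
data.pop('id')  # 3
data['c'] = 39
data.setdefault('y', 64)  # 64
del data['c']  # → {'name': 6, 'y': 64}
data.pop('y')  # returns 64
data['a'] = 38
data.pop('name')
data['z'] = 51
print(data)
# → {'a': 38, 'z': 51}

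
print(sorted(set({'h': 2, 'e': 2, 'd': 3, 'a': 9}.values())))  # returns [2, 3, 9]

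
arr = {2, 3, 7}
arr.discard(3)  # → {2, 7}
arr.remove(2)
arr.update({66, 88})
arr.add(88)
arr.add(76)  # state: {7, 66, 76, 88}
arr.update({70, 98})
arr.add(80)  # {7, 66, 70, 76, 80, 88, 98}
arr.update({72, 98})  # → {7, 66, 70, 72, 76, 80, 88, 98}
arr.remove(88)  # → {7, 66, 70, 72, 76, 80, 98}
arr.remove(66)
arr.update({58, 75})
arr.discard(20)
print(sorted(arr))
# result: [7, 58, 70, 72, 75, 76, 80, 98]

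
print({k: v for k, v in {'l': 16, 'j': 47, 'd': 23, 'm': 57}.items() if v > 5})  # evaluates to {'l': 16, 'j': 47, 'd': 23, 'm': 57}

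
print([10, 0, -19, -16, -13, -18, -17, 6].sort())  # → None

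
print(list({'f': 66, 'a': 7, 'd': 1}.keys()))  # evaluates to ['f', 'a', 'd']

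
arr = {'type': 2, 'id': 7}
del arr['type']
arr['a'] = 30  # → {'id': 7, 'a': 30}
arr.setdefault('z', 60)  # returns 60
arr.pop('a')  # 30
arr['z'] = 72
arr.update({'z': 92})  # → {'id': 7, 'z': 92}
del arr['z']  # {'id': 7}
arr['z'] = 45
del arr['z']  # {'id': 7}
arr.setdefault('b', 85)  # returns 85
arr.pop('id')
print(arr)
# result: {'b': 85}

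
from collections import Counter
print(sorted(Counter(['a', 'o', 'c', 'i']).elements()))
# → ['a', 'c', 'i', 'o']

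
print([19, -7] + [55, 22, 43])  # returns [19, -7, 55, 22, 43]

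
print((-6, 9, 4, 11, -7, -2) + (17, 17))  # (-6, 9, 4, 11, -7, -2, 17, 17)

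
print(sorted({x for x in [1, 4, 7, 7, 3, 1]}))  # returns [1, 3, 4, 7]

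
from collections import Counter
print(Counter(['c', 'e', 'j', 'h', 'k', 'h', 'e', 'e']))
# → Counter({'e': 3, 'h': 2, 'c': 1, 'j': 1, 'k': 1})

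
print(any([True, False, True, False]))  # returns True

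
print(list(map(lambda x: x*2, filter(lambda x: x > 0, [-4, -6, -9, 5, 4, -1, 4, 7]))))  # [10, 8, 8, 14]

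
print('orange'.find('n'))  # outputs 3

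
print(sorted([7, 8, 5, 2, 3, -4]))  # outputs [-4, 2, 3, 5, 7, 8]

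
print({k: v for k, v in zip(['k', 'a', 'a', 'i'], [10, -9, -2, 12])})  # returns {'k': 10, 'a': -2, 'i': 12}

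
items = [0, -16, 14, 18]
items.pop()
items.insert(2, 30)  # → [0, -16, 30, 14]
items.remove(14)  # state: [0, -16, 30]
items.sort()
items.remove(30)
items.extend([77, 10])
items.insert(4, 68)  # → [-16, 0, 77, 10, 68]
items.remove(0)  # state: [-16, 77, 10, 68]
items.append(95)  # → [-16, 77, 10, 68, 95]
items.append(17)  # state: [-16, 77, 10, 68, 95, 17]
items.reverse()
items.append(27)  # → [17, 95, 68, 10, 77, -16, 27]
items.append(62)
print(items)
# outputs [17, 95, 68, 10, 77, -16, 27, 62]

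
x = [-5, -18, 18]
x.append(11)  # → [-5, -18, 18, 11]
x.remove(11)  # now [-5, -18, 18]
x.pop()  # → 18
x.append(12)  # [-5, -18, 12]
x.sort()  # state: [-18, -5, 12]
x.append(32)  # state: [-18, -5, 12, 32]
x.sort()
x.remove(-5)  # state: [-18, 12, 32]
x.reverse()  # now [32, 12, -18]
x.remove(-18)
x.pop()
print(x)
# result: [32]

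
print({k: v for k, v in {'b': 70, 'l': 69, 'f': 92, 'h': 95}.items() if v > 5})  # {'b': 70, 'l': 69, 'f': 92, 'h': 95}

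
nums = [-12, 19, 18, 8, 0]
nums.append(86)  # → [-12, 19, 18, 8, 0, 86]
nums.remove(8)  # [-12, 19, 18, 0, 86]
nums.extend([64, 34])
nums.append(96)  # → [-12, 19, 18, 0, 86, 64, 34, 96]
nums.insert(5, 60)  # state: [-12, 19, 18, 0, 86, 60, 64, 34, 96]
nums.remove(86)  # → [-12, 19, 18, 0, 60, 64, 34, 96]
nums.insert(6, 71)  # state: [-12, 19, 18, 0, 60, 64, 71, 34, 96]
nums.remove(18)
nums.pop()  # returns 96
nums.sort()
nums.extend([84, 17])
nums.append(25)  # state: [-12, 0, 19, 34, 60, 64, 71, 84, 17, 25]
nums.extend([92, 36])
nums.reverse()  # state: [36, 92, 25, 17, 84, 71, 64, 60, 34, 19, 0, -12]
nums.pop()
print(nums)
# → [36, 92, 25, 17, 84, 71, 64, 60, 34, 19, 0]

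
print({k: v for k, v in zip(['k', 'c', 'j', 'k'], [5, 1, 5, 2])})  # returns {'k': 2, 'c': 1, 'j': 5}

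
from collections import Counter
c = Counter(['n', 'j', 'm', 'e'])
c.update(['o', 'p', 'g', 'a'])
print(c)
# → Counter({'n': 1, 'j': 1, 'm': 1, 'e': 1, 'o': 1, 'p': 1, 'g': 1, 'a': 1})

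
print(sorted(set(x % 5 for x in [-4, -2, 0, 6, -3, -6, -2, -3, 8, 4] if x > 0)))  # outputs [1, 3, 4]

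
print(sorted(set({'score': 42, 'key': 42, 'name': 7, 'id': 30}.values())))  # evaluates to [7, 30, 42]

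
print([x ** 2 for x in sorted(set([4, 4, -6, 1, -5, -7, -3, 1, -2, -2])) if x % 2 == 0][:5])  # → [36, 4, 16]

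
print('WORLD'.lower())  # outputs world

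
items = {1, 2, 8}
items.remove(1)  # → {2, 8}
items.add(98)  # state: {2, 8, 98}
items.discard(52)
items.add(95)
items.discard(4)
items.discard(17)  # {2, 8, 95, 98}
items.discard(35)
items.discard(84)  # {2, 8, 95, 98}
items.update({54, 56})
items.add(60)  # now {2, 8, 54, 56, 60, 95, 98}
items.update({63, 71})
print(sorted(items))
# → [2, 8, 54, 56, 60, 63, 71, 95, 98]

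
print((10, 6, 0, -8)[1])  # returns 6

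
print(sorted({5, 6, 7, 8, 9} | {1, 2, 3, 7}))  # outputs [1, 2, 3, 5, 6, 7, 8, 9]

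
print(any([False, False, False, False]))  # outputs False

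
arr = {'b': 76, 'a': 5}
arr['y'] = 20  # {'b': 76, 'a': 5, 'y': 20}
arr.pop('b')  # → 76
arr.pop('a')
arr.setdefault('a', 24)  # 24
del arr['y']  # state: {'a': 24}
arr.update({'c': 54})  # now {'a': 24, 'c': 54}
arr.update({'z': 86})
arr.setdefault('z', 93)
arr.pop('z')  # 86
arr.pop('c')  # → 54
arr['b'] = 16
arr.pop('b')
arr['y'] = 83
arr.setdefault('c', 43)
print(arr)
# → {'a': 24, 'y': 83, 'c': 43}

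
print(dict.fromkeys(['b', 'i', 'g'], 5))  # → {'b': 5, 'i': 5, 'g': 5}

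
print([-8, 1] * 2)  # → [-8, 1, -8, 1]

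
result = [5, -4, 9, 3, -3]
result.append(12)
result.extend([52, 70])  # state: [5, -4, 9, 3, -3, 12, 52, 70]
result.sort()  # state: [-4, -3, 3, 5, 9, 12, 52, 70]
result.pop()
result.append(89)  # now [-4, -3, 3, 5, 9, 12, 52, 89]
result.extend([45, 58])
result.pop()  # 58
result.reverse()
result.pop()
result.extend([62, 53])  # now [45, 89, 52, 12, 9, 5, 3, -3, 62, 53]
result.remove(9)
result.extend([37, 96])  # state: [45, 89, 52, 12, 5, 3, -3, 62, 53, 37, 96]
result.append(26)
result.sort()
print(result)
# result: [-3, 3, 5, 12, 26, 37, 45, 52, 53, 62, 89, 96]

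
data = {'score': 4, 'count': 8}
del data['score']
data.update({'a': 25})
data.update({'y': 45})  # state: {'count': 8, 'a': 25, 'y': 45}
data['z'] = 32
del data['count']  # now {'a': 25, 'y': 45, 'z': 32}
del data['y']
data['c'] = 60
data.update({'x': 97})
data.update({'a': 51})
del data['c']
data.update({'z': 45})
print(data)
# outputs {'a': 51, 'z': 45, 'x': 97}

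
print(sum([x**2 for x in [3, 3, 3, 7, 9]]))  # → 157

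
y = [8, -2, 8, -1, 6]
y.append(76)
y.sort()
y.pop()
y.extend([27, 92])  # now [-2, -1, 6, 8, 8, 27, 92]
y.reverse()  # [92, 27, 8, 8, 6, -1, -2]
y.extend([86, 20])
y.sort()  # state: [-2, -1, 6, 8, 8, 20, 27, 86, 92]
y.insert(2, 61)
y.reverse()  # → [92, 86, 27, 20, 8, 8, 6, 61, -1, -2]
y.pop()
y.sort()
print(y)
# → [-1, 6, 8, 8, 20, 27, 61, 86, 92]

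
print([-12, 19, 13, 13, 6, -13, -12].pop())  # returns -12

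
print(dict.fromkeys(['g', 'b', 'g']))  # {'g': None, 'b': None}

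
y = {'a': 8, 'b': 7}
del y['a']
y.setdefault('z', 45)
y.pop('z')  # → 45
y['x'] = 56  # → {'b': 7, 'x': 56}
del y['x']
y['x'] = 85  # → {'b': 7, 'x': 85}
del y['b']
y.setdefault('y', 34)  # 34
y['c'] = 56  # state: {'x': 85, 'y': 34, 'c': 56}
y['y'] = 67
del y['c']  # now {'x': 85, 'y': 67}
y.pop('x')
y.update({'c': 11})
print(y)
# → {'y': 67, 'c': 11}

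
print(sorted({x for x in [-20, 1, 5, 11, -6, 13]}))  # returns [-20, -6, 1, 5, 11, 13]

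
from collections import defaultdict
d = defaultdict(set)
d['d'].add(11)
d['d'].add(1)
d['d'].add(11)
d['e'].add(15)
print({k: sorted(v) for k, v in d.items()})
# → {'d': [1, 11], 'e': [15]}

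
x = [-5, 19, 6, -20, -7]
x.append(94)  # [-5, 19, 6, -20, -7, 94]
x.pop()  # 94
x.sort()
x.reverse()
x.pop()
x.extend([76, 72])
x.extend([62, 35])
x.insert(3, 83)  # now [19, 6, -5, 83, -7, 76, 72, 62, 35]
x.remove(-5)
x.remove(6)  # [19, 83, -7, 76, 72, 62, 35]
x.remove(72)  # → [19, 83, -7, 76, 62, 35]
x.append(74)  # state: [19, 83, -7, 76, 62, 35, 74]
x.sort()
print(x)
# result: [-7, 19, 35, 62, 74, 76, 83]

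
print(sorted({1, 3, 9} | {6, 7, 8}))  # [1, 3, 6, 7, 8, 9]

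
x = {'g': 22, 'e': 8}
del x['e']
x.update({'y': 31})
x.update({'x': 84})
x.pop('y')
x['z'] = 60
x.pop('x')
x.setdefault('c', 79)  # 79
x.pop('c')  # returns 79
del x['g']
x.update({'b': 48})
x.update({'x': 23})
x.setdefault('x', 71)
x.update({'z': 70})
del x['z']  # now {'b': 48, 'x': 23}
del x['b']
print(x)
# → {'x': 23}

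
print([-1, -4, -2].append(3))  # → None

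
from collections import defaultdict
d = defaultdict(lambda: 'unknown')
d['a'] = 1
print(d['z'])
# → unknown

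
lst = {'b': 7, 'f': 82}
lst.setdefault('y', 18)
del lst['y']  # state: {'b': 7, 'f': 82}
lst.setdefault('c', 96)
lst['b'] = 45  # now {'b': 45, 'f': 82, 'c': 96}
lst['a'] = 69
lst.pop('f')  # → 82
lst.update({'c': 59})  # {'b': 45, 'c': 59, 'a': 69}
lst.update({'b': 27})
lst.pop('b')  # 27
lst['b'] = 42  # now {'c': 59, 'a': 69, 'b': 42}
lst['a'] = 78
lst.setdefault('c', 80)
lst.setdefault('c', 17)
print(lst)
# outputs {'c': 59, 'a': 78, 'b': 42}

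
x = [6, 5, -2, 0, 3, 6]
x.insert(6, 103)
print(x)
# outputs [6, 5, -2, 0, 3, 6, 103]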